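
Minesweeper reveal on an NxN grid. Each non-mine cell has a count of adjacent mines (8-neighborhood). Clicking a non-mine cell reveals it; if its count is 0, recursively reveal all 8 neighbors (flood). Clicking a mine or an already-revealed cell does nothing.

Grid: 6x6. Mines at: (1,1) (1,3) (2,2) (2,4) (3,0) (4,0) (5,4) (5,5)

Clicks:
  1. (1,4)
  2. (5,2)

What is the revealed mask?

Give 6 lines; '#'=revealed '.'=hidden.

Answer: ......
....#.
......
.###..
.###..
.###..

Derivation:
Click 1 (1,4) count=2: revealed 1 new [(1,4)] -> total=1
Click 2 (5,2) count=0: revealed 9 new [(3,1) (3,2) (3,3) (4,1) (4,2) (4,3) (5,1) (5,2) (5,3)] -> total=10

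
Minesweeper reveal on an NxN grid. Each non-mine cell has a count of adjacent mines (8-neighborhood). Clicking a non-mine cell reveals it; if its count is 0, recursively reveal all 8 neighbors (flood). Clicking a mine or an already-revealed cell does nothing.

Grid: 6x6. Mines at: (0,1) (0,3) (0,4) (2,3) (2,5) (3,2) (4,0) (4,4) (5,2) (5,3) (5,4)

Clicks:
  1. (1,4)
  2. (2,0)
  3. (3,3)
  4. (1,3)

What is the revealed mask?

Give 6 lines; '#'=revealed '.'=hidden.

Click 1 (1,4) count=4: revealed 1 new [(1,4)] -> total=1
Click 2 (2,0) count=0: revealed 6 new [(1,0) (1,1) (2,0) (2,1) (3,0) (3,1)] -> total=7
Click 3 (3,3) count=3: revealed 1 new [(3,3)] -> total=8
Click 4 (1,3) count=3: revealed 1 new [(1,3)] -> total=9

Answer: ......
##.##.
##....
##.#..
......
......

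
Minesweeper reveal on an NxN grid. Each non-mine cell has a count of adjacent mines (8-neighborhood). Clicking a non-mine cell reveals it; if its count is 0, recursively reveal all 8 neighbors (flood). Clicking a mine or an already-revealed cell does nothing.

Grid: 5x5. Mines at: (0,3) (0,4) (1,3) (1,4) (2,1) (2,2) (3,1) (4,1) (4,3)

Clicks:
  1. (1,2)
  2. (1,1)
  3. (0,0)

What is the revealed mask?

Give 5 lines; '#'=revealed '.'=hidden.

Click 1 (1,2) count=4: revealed 1 new [(1,2)] -> total=1
Click 2 (1,1) count=2: revealed 1 new [(1,1)] -> total=2
Click 3 (0,0) count=0: revealed 4 new [(0,0) (0,1) (0,2) (1,0)] -> total=6

Answer: ###..
###..
.....
.....
.....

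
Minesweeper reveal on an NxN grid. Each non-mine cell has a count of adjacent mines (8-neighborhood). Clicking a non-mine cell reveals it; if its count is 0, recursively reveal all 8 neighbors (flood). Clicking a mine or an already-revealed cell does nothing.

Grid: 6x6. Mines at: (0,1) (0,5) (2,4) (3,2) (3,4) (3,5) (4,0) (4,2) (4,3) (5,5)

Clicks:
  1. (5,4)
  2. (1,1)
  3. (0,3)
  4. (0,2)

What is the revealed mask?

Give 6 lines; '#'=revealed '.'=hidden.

Click 1 (5,4) count=2: revealed 1 new [(5,4)] -> total=1
Click 2 (1,1) count=1: revealed 1 new [(1,1)] -> total=2
Click 3 (0,3) count=0: revealed 6 new [(0,2) (0,3) (0,4) (1,2) (1,3) (1,4)] -> total=8
Click 4 (0,2) count=1: revealed 0 new [(none)] -> total=8

Answer: ..###.
.####.
......
......
......
....#.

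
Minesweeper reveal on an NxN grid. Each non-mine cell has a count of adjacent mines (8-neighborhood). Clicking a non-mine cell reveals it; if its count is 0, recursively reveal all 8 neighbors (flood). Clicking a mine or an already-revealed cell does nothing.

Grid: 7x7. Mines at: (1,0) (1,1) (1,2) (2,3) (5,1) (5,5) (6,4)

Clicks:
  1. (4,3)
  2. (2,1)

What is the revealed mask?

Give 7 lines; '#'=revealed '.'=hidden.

Answer: .......
.......
.#.....
..###..
..###..
..###..
.......

Derivation:
Click 1 (4,3) count=0: revealed 9 new [(3,2) (3,3) (3,4) (4,2) (4,3) (4,4) (5,2) (5,3) (5,4)] -> total=9
Click 2 (2,1) count=3: revealed 1 new [(2,1)] -> total=10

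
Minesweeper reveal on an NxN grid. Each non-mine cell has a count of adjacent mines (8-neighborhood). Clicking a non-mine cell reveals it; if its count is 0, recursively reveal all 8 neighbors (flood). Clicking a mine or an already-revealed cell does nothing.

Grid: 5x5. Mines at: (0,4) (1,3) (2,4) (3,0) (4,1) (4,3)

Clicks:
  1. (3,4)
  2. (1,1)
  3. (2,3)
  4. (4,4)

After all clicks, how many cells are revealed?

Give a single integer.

Click 1 (3,4) count=2: revealed 1 new [(3,4)] -> total=1
Click 2 (1,1) count=0: revealed 9 new [(0,0) (0,1) (0,2) (1,0) (1,1) (1,2) (2,0) (2,1) (2,2)] -> total=10
Click 3 (2,3) count=2: revealed 1 new [(2,3)] -> total=11
Click 4 (4,4) count=1: revealed 1 new [(4,4)] -> total=12

Answer: 12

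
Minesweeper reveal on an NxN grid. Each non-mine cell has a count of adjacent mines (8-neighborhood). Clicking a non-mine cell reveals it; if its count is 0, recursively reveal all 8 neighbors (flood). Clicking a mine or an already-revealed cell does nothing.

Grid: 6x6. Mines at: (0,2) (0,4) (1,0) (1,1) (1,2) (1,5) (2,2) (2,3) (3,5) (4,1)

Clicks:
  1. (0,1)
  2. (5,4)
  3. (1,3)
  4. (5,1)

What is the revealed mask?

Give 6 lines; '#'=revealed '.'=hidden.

Answer: .#....
...#..
......
..###.
..####
.#####

Derivation:
Click 1 (0,1) count=4: revealed 1 new [(0,1)] -> total=1
Click 2 (5,4) count=0: revealed 11 new [(3,2) (3,3) (3,4) (4,2) (4,3) (4,4) (4,5) (5,2) (5,3) (5,4) (5,5)] -> total=12
Click 3 (1,3) count=5: revealed 1 new [(1,3)] -> total=13
Click 4 (5,1) count=1: revealed 1 new [(5,1)] -> total=14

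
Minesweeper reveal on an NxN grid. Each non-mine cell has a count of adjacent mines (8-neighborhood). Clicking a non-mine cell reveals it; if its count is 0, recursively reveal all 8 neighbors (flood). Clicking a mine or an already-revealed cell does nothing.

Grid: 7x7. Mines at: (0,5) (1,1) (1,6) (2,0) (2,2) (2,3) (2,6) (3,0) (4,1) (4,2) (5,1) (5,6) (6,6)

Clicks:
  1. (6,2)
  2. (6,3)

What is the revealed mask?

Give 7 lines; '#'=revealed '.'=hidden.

Answer: .......
.......
.......
...###.
...###.
..####.
..####.

Derivation:
Click 1 (6,2) count=1: revealed 1 new [(6,2)] -> total=1
Click 2 (6,3) count=0: revealed 13 new [(3,3) (3,4) (3,5) (4,3) (4,4) (4,5) (5,2) (5,3) (5,4) (5,5) (6,3) (6,4) (6,5)] -> total=14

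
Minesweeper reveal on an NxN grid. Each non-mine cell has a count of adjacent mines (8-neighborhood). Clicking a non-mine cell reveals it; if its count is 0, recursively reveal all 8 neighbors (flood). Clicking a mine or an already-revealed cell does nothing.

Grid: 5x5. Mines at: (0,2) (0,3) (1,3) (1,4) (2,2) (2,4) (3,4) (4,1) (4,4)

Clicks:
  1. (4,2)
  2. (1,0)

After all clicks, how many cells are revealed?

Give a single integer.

Answer: 9

Derivation:
Click 1 (4,2) count=1: revealed 1 new [(4,2)] -> total=1
Click 2 (1,0) count=0: revealed 8 new [(0,0) (0,1) (1,0) (1,1) (2,0) (2,1) (3,0) (3,1)] -> total=9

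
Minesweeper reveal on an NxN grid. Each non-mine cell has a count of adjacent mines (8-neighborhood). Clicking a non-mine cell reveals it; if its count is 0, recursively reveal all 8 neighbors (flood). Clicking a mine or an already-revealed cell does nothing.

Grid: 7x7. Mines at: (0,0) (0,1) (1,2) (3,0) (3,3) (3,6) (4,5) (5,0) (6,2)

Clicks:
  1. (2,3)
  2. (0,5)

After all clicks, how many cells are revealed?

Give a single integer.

Answer: 12

Derivation:
Click 1 (2,3) count=2: revealed 1 new [(2,3)] -> total=1
Click 2 (0,5) count=0: revealed 11 new [(0,3) (0,4) (0,5) (0,6) (1,3) (1,4) (1,5) (1,6) (2,4) (2,5) (2,6)] -> total=12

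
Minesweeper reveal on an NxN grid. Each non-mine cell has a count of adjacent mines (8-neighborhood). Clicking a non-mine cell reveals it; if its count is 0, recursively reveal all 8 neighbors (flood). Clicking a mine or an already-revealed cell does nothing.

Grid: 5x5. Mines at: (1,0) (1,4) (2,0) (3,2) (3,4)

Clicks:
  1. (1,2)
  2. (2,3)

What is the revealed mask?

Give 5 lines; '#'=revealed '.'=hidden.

Answer: .###.
.###.
.###.
.....
.....

Derivation:
Click 1 (1,2) count=0: revealed 9 new [(0,1) (0,2) (0,3) (1,1) (1,2) (1,3) (2,1) (2,2) (2,3)] -> total=9
Click 2 (2,3) count=3: revealed 0 new [(none)] -> total=9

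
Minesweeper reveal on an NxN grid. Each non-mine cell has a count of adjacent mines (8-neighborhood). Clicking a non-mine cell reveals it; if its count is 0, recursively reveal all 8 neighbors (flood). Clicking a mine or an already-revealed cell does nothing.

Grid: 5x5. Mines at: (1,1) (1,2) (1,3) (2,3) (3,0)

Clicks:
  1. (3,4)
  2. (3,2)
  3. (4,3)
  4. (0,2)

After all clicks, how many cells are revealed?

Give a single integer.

Answer: 9

Derivation:
Click 1 (3,4) count=1: revealed 1 new [(3,4)] -> total=1
Click 2 (3,2) count=1: revealed 1 new [(3,2)] -> total=2
Click 3 (4,3) count=0: revealed 6 new [(3,1) (3,3) (4,1) (4,2) (4,3) (4,4)] -> total=8
Click 4 (0,2) count=3: revealed 1 new [(0,2)] -> total=9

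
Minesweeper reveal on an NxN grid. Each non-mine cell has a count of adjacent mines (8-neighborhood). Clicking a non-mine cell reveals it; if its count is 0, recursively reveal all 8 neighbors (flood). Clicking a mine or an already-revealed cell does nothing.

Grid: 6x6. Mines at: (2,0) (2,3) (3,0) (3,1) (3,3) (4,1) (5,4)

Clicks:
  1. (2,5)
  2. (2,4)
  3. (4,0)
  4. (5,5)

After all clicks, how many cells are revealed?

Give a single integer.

Answer: 20

Derivation:
Click 1 (2,5) count=0: revealed 18 new [(0,0) (0,1) (0,2) (0,3) (0,4) (0,5) (1,0) (1,1) (1,2) (1,3) (1,4) (1,5) (2,4) (2,5) (3,4) (3,5) (4,4) (4,5)] -> total=18
Click 2 (2,4) count=2: revealed 0 new [(none)] -> total=18
Click 3 (4,0) count=3: revealed 1 new [(4,0)] -> total=19
Click 4 (5,5) count=1: revealed 1 new [(5,5)] -> total=20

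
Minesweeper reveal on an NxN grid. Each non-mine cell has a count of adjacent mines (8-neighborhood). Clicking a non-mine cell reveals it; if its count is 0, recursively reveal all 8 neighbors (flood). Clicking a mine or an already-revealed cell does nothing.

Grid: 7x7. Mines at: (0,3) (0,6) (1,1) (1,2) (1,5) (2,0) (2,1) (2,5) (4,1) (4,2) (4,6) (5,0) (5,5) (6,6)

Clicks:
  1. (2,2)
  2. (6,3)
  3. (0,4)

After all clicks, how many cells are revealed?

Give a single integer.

Answer: 10

Derivation:
Click 1 (2,2) count=3: revealed 1 new [(2,2)] -> total=1
Click 2 (6,3) count=0: revealed 8 new [(5,1) (5,2) (5,3) (5,4) (6,1) (6,2) (6,3) (6,4)] -> total=9
Click 3 (0,4) count=2: revealed 1 new [(0,4)] -> total=10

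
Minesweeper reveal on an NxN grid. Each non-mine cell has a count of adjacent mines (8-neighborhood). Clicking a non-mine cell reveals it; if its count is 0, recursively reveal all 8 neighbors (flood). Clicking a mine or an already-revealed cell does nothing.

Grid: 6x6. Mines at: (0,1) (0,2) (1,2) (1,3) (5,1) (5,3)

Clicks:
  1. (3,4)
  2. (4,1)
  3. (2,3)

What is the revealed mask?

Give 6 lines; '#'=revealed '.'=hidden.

Click 1 (3,4) count=0: revealed 26 new [(0,4) (0,5) (1,0) (1,1) (1,4) (1,5) (2,0) (2,1) (2,2) (2,3) (2,4) (2,5) (3,0) (3,1) (3,2) (3,3) (3,4) (3,5) (4,0) (4,1) (4,2) (4,3) (4,4) (4,5) (5,4) (5,5)] -> total=26
Click 2 (4,1) count=1: revealed 0 new [(none)] -> total=26
Click 3 (2,3) count=2: revealed 0 new [(none)] -> total=26

Answer: ....##
##..##
######
######
######
....##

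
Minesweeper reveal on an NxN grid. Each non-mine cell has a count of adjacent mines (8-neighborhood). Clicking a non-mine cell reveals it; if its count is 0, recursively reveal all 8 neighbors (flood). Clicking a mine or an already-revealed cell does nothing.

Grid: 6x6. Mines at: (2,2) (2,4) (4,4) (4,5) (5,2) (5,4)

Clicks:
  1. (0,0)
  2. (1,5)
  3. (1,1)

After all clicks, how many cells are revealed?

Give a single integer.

Click 1 (0,0) count=0: revealed 20 new [(0,0) (0,1) (0,2) (0,3) (0,4) (0,5) (1,0) (1,1) (1,2) (1,3) (1,4) (1,5) (2,0) (2,1) (3,0) (3,1) (4,0) (4,1) (5,0) (5,1)] -> total=20
Click 2 (1,5) count=1: revealed 0 new [(none)] -> total=20
Click 3 (1,1) count=1: revealed 0 new [(none)] -> total=20

Answer: 20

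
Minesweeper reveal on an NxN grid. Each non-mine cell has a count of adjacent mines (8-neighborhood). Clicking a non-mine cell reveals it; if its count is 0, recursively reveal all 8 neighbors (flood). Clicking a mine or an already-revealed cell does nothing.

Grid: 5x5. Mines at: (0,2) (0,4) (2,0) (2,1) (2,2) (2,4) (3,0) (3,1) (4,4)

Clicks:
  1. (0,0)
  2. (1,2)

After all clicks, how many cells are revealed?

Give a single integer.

Click 1 (0,0) count=0: revealed 4 new [(0,0) (0,1) (1,0) (1,1)] -> total=4
Click 2 (1,2) count=3: revealed 1 new [(1,2)] -> total=5

Answer: 5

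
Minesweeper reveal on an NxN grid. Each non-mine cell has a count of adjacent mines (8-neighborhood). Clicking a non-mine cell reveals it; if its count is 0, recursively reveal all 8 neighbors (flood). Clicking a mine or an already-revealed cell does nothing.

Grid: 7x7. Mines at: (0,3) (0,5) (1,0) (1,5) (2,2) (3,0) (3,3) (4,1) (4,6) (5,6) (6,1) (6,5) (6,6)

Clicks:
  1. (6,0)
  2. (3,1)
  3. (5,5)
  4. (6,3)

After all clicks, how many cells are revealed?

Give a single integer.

Answer: 12

Derivation:
Click 1 (6,0) count=1: revealed 1 new [(6,0)] -> total=1
Click 2 (3,1) count=3: revealed 1 new [(3,1)] -> total=2
Click 3 (5,5) count=4: revealed 1 new [(5,5)] -> total=3
Click 4 (6,3) count=0: revealed 9 new [(4,2) (4,3) (4,4) (5,2) (5,3) (5,4) (6,2) (6,3) (6,4)] -> total=12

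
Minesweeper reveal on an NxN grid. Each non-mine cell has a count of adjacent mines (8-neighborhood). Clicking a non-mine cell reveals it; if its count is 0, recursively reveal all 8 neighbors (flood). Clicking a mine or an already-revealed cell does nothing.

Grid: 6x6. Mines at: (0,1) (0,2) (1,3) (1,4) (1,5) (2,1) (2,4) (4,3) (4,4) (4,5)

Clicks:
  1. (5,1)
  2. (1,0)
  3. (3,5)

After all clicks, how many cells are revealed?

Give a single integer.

Click 1 (5,1) count=0: revealed 9 new [(3,0) (3,1) (3,2) (4,0) (4,1) (4,2) (5,0) (5,1) (5,2)] -> total=9
Click 2 (1,0) count=2: revealed 1 new [(1,0)] -> total=10
Click 3 (3,5) count=3: revealed 1 new [(3,5)] -> total=11

Answer: 11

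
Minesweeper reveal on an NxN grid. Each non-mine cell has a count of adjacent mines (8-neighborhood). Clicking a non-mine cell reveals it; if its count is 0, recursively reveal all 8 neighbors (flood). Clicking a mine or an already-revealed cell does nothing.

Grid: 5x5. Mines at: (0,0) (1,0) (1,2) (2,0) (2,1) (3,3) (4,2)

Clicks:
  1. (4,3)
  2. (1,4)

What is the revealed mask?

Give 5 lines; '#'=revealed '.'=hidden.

Click 1 (4,3) count=2: revealed 1 new [(4,3)] -> total=1
Click 2 (1,4) count=0: revealed 6 new [(0,3) (0,4) (1,3) (1,4) (2,3) (2,4)] -> total=7

Answer: ...##
...##
...##
.....
...#.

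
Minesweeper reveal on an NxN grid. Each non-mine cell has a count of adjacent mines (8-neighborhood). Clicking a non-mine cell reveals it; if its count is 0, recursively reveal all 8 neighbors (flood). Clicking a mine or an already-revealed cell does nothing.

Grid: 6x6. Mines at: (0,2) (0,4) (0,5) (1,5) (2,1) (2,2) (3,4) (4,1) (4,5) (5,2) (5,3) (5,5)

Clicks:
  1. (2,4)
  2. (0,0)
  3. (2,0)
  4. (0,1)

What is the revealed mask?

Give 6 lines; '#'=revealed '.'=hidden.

Answer: ##....
##....
#...#.
......
......
......

Derivation:
Click 1 (2,4) count=2: revealed 1 new [(2,4)] -> total=1
Click 2 (0,0) count=0: revealed 4 new [(0,0) (0,1) (1,0) (1,1)] -> total=5
Click 3 (2,0) count=1: revealed 1 new [(2,0)] -> total=6
Click 4 (0,1) count=1: revealed 0 new [(none)] -> total=6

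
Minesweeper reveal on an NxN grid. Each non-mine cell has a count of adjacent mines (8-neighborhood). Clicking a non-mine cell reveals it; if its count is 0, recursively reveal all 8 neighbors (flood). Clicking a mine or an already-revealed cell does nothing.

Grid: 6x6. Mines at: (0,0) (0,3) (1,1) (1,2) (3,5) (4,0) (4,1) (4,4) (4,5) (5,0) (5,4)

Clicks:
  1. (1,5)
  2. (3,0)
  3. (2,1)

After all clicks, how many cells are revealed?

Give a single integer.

Answer: 8

Derivation:
Click 1 (1,5) count=0: revealed 6 new [(0,4) (0,5) (1,4) (1,5) (2,4) (2,5)] -> total=6
Click 2 (3,0) count=2: revealed 1 new [(3,0)] -> total=7
Click 3 (2,1) count=2: revealed 1 new [(2,1)] -> total=8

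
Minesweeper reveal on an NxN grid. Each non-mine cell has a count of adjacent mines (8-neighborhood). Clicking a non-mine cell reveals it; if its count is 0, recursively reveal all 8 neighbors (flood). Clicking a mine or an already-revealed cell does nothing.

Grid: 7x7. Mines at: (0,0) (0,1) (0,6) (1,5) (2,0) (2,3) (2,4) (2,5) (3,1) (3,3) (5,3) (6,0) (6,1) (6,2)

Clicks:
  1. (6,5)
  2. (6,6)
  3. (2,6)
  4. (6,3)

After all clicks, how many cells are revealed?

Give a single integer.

Click 1 (6,5) count=0: revealed 12 new [(3,4) (3,5) (3,6) (4,4) (4,5) (4,6) (5,4) (5,5) (5,6) (6,4) (6,5) (6,6)] -> total=12
Click 2 (6,6) count=0: revealed 0 new [(none)] -> total=12
Click 3 (2,6) count=2: revealed 1 new [(2,6)] -> total=13
Click 4 (6,3) count=2: revealed 1 new [(6,3)] -> total=14

Answer: 14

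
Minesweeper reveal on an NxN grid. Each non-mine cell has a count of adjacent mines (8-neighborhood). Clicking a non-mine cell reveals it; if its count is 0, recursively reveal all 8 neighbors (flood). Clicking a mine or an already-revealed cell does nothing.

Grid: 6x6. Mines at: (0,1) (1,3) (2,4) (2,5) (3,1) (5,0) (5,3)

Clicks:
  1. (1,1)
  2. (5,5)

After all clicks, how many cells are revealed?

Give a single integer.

Click 1 (1,1) count=1: revealed 1 new [(1,1)] -> total=1
Click 2 (5,5) count=0: revealed 6 new [(3,4) (3,5) (4,4) (4,5) (5,4) (5,5)] -> total=7

Answer: 7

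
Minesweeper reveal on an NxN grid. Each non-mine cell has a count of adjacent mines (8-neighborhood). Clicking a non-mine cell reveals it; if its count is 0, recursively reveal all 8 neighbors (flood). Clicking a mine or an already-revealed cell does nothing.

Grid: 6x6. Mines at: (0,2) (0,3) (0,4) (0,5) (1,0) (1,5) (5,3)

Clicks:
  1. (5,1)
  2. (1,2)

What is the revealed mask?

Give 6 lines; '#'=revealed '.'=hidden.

Answer: ......
.####.
######
######
######
###.##

Derivation:
Click 1 (5,1) count=0: revealed 27 new [(1,1) (1,2) (1,3) (1,4) (2,0) (2,1) (2,2) (2,3) (2,4) (2,5) (3,0) (3,1) (3,2) (3,3) (3,4) (3,5) (4,0) (4,1) (4,2) (4,3) (4,4) (4,5) (5,0) (5,1) (5,2) (5,4) (5,5)] -> total=27
Click 2 (1,2) count=2: revealed 0 new [(none)] -> total=27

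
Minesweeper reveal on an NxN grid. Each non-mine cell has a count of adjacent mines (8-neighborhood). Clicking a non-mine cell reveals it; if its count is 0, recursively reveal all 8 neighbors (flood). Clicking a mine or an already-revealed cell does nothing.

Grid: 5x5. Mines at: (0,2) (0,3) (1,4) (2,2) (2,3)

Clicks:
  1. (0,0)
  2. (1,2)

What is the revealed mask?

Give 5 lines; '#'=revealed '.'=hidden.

Answer: ##...
###..
##...
#####
#####

Derivation:
Click 1 (0,0) count=0: revealed 16 new [(0,0) (0,1) (1,0) (1,1) (2,0) (2,1) (3,0) (3,1) (3,2) (3,3) (3,4) (4,0) (4,1) (4,2) (4,3) (4,4)] -> total=16
Click 2 (1,2) count=4: revealed 1 new [(1,2)] -> total=17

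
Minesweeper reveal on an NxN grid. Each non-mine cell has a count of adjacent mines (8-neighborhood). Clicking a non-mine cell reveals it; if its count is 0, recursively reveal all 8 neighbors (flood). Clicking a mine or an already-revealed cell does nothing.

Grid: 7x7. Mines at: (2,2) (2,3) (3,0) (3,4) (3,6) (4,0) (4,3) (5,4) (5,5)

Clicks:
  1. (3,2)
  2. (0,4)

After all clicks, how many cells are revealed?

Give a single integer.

Answer: 20

Derivation:
Click 1 (3,2) count=3: revealed 1 new [(3,2)] -> total=1
Click 2 (0,4) count=0: revealed 19 new [(0,0) (0,1) (0,2) (0,3) (0,4) (0,5) (0,6) (1,0) (1,1) (1,2) (1,3) (1,4) (1,5) (1,6) (2,0) (2,1) (2,4) (2,5) (2,6)] -> total=20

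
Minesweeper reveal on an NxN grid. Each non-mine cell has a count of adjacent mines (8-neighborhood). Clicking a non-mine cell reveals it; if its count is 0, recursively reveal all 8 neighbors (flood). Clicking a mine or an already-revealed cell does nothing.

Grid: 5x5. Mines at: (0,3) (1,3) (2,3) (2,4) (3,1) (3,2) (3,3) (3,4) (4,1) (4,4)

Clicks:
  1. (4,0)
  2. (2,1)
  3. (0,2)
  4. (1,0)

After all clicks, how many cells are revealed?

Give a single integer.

Answer: 10

Derivation:
Click 1 (4,0) count=2: revealed 1 new [(4,0)] -> total=1
Click 2 (2,1) count=2: revealed 1 new [(2,1)] -> total=2
Click 3 (0,2) count=2: revealed 1 new [(0,2)] -> total=3
Click 4 (1,0) count=0: revealed 7 new [(0,0) (0,1) (1,0) (1,1) (1,2) (2,0) (2,2)] -> total=10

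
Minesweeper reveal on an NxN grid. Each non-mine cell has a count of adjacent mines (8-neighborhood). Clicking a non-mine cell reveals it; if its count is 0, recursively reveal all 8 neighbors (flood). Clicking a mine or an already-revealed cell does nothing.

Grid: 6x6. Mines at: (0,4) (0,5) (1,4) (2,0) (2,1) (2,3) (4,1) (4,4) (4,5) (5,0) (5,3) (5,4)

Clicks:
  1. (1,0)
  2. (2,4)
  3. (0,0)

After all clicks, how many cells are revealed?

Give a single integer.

Answer: 9

Derivation:
Click 1 (1,0) count=2: revealed 1 new [(1,0)] -> total=1
Click 2 (2,4) count=2: revealed 1 new [(2,4)] -> total=2
Click 3 (0,0) count=0: revealed 7 new [(0,0) (0,1) (0,2) (0,3) (1,1) (1,2) (1,3)] -> total=9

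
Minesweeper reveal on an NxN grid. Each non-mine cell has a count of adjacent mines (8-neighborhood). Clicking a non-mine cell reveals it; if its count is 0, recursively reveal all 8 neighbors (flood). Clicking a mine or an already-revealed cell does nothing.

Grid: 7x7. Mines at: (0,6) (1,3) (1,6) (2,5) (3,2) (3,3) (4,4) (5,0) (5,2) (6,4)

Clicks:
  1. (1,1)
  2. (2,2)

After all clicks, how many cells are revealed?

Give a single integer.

Click 1 (1,1) count=0: revealed 13 new [(0,0) (0,1) (0,2) (1,0) (1,1) (1,2) (2,0) (2,1) (2,2) (3,0) (3,1) (4,0) (4,1)] -> total=13
Click 2 (2,2) count=3: revealed 0 new [(none)] -> total=13

Answer: 13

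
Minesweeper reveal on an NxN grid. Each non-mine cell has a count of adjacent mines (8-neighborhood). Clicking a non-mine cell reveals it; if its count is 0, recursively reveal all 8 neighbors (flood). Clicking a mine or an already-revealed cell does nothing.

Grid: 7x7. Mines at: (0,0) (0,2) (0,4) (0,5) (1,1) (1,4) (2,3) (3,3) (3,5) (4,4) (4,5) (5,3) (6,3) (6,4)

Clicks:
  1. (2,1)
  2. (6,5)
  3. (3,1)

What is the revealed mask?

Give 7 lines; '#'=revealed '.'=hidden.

Answer: .......
.......
###....
###....
###....
###....
###..#.

Derivation:
Click 1 (2,1) count=1: revealed 1 new [(2,1)] -> total=1
Click 2 (6,5) count=1: revealed 1 new [(6,5)] -> total=2
Click 3 (3,1) count=0: revealed 14 new [(2,0) (2,2) (3,0) (3,1) (3,2) (4,0) (4,1) (4,2) (5,0) (5,1) (5,2) (6,0) (6,1) (6,2)] -> total=16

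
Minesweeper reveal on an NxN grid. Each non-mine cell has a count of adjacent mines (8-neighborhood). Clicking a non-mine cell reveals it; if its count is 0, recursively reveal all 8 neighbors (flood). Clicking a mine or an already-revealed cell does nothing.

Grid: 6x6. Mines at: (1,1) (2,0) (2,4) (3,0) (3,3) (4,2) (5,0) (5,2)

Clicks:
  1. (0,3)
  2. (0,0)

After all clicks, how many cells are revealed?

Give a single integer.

Answer: 9

Derivation:
Click 1 (0,3) count=0: revealed 8 new [(0,2) (0,3) (0,4) (0,5) (1,2) (1,3) (1,4) (1,5)] -> total=8
Click 2 (0,0) count=1: revealed 1 new [(0,0)] -> total=9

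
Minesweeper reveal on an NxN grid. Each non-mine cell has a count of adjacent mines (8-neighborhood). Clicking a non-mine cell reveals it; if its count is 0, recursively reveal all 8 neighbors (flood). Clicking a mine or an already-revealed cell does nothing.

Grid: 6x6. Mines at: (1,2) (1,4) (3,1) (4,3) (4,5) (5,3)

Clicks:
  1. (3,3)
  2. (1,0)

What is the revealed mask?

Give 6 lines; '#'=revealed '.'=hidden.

Answer: ##....
##....
##....
...#..
......
......

Derivation:
Click 1 (3,3) count=1: revealed 1 new [(3,3)] -> total=1
Click 2 (1,0) count=0: revealed 6 new [(0,0) (0,1) (1,0) (1,1) (2,0) (2,1)] -> total=7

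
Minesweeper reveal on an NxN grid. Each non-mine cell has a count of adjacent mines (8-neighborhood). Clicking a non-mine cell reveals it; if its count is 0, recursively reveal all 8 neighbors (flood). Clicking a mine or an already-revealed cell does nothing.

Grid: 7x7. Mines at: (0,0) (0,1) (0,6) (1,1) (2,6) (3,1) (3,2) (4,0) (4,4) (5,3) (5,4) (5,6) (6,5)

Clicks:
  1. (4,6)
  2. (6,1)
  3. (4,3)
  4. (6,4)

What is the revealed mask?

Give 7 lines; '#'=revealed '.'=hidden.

Click 1 (4,6) count=1: revealed 1 new [(4,6)] -> total=1
Click 2 (6,1) count=0: revealed 6 new [(5,0) (5,1) (5,2) (6,0) (6,1) (6,2)] -> total=7
Click 3 (4,3) count=4: revealed 1 new [(4,3)] -> total=8
Click 4 (6,4) count=3: revealed 1 new [(6,4)] -> total=9

Answer: .......
.......
.......
.......
...#..#
###....
###.#..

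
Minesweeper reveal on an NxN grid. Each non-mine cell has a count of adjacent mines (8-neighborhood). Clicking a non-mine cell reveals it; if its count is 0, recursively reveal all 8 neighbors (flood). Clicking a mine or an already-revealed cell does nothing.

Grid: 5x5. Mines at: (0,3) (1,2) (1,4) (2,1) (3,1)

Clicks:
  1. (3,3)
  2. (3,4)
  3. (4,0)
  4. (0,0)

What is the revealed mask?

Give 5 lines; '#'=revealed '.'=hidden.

Click 1 (3,3) count=0: revealed 9 new [(2,2) (2,3) (2,4) (3,2) (3,3) (3,4) (4,2) (4,3) (4,4)] -> total=9
Click 2 (3,4) count=0: revealed 0 new [(none)] -> total=9
Click 3 (4,0) count=1: revealed 1 new [(4,0)] -> total=10
Click 4 (0,0) count=0: revealed 4 new [(0,0) (0,1) (1,0) (1,1)] -> total=14

Answer: ##...
##...
..###
..###
#.###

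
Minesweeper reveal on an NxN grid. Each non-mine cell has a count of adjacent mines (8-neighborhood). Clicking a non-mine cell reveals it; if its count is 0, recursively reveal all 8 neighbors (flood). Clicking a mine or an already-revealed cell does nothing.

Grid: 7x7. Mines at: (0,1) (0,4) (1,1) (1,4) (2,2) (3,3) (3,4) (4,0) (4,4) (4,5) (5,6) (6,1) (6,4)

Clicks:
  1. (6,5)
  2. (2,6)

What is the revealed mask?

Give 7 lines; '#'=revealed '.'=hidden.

Click 1 (6,5) count=2: revealed 1 new [(6,5)] -> total=1
Click 2 (2,6) count=0: revealed 8 new [(0,5) (0,6) (1,5) (1,6) (2,5) (2,6) (3,5) (3,6)] -> total=9

Answer: .....##
.....##
.....##
.....##
.......
.......
.....#.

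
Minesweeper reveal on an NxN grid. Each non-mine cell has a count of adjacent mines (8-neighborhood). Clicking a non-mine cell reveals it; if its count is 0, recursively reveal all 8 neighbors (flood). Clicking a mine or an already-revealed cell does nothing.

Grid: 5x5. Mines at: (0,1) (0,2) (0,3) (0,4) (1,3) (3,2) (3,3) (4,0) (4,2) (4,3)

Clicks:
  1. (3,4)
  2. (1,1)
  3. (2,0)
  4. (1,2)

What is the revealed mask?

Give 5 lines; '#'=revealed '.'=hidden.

Answer: .....
###..
##...
##..#
.....

Derivation:
Click 1 (3,4) count=2: revealed 1 new [(3,4)] -> total=1
Click 2 (1,1) count=2: revealed 1 new [(1,1)] -> total=2
Click 3 (2,0) count=0: revealed 5 new [(1,0) (2,0) (2,1) (3,0) (3,1)] -> total=7
Click 4 (1,2) count=4: revealed 1 new [(1,2)] -> total=8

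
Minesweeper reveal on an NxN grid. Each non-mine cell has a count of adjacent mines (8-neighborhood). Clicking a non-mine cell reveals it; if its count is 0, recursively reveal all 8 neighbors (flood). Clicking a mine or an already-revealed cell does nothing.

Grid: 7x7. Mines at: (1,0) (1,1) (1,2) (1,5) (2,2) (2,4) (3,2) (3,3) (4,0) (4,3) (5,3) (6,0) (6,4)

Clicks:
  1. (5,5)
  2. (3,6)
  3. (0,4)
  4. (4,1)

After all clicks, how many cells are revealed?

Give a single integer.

Answer: 15

Derivation:
Click 1 (5,5) count=1: revealed 1 new [(5,5)] -> total=1
Click 2 (3,6) count=0: revealed 12 new [(2,5) (2,6) (3,4) (3,5) (3,6) (4,4) (4,5) (4,6) (5,4) (5,6) (6,5) (6,6)] -> total=13
Click 3 (0,4) count=1: revealed 1 new [(0,4)] -> total=14
Click 4 (4,1) count=2: revealed 1 new [(4,1)] -> total=15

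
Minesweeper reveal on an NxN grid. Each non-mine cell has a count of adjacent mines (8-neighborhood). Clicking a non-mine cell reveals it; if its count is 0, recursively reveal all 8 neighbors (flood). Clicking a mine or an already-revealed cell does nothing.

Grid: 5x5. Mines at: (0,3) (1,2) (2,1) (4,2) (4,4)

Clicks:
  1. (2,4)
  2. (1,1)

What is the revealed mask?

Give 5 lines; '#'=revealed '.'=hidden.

Click 1 (2,4) count=0: revealed 6 new [(1,3) (1,4) (2,3) (2,4) (3,3) (3,4)] -> total=6
Click 2 (1,1) count=2: revealed 1 new [(1,1)] -> total=7

Answer: .....
.#.##
...##
...##
.....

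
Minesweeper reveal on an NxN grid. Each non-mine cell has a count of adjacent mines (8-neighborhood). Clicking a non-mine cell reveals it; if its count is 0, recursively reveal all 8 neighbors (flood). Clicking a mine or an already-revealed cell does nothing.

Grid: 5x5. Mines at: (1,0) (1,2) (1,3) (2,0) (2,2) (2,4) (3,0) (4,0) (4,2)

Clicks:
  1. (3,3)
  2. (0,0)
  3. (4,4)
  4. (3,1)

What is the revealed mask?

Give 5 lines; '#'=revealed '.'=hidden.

Answer: #....
.....
.....
.#.##
...##

Derivation:
Click 1 (3,3) count=3: revealed 1 new [(3,3)] -> total=1
Click 2 (0,0) count=1: revealed 1 new [(0,0)] -> total=2
Click 3 (4,4) count=0: revealed 3 new [(3,4) (4,3) (4,4)] -> total=5
Click 4 (3,1) count=5: revealed 1 new [(3,1)] -> total=6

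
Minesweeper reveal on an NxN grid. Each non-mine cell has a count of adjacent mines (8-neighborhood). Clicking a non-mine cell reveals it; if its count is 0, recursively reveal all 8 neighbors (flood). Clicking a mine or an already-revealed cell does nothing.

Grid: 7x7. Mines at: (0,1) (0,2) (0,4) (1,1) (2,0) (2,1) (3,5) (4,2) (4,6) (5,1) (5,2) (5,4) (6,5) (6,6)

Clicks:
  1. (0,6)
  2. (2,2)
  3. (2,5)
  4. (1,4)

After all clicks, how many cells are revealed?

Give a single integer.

Answer: 8

Derivation:
Click 1 (0,6) count=0: revealed 6 new [(0,5) (0,6) (1,5) (1,6) (2,5) (2,6)] -> total=6
Click 2 (2,2) count=2: revealed 1 new [(2,2)] -> total=7
Click 3 (2,5) count=1: revealed 0 new [(none)] -> total=7
Click 4 (1,4) count=1: revealed 1 new [(1,4)] -> total=8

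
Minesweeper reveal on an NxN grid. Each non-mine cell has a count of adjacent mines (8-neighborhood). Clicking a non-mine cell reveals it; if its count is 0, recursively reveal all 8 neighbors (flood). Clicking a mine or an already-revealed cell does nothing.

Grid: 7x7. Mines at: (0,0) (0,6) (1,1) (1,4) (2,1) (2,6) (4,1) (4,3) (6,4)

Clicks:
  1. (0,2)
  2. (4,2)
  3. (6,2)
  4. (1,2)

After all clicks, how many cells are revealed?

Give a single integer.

Answer: 11

Derivation:
Click 1 (0,2) count=1: revealed 1 new [(0,2)] -> total=1
Click 2 (4,2) count=2: revealed 1 new [(4,2)] -> total=2
Click 3 (6,2) count=0: revealed 8 new [(5,0) (5,1) (5,2) (5,3) (6,0) (6,1) (6,2) (6,3)] -> total=10
Click 4 (1,2) count=2: revealed 1 new [(1,2)] -> total=11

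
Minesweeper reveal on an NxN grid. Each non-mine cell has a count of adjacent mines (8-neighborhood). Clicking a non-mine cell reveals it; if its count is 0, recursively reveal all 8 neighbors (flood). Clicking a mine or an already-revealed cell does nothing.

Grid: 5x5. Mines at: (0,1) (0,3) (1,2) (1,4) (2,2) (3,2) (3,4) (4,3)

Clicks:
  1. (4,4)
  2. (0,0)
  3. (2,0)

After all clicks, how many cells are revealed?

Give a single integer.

Click 1 (4,4) count=2: revealed 1 new [(4,4)] -> total=1
Click 2 (0,0) count=1: revealed 1 new [(0,0)] -> total=2
Click 3 (2,0) count=0: revealed 8 new [(1,0) (1,1) (2,0) (2,1) (3,0) (3,1) (4,0) (4,1)] -> total=10

Answer: 10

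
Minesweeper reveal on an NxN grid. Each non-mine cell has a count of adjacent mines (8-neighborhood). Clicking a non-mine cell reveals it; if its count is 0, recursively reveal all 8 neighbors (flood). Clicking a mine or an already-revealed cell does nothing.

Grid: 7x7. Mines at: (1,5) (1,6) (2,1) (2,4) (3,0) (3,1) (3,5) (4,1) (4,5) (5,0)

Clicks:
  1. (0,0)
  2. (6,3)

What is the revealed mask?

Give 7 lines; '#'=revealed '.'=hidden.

Click 1 (0,0) count=0: revealed 10 new [(0,0) (0,1) (0,2) (0,3) (0,4) (1,0) (1,1) (1,2) (1,3) (1,4)] -> total=10
Click 2 (6,3) count=0: revealed 18 new [(3,2) (3,3) (3,4) (4,2) (4,3) (4,4) (5,1) (5,2) (5,3) (5,4) (5,5) (5,6) (6,1) (6,2) (6,3) (6,4) (6,5) (6,6)] -> total=28

Answer: #####..
#####..
.......
..###..
..###..
.######
.######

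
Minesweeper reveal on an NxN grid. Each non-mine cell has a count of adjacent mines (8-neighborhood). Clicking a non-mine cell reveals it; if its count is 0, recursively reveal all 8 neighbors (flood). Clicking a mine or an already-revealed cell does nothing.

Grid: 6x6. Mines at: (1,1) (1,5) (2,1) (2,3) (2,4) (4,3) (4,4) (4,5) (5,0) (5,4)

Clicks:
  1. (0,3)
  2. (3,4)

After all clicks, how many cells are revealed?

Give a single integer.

Answer: 7

Derivation:
Click 1 (0,3) count=0: revealed 6 new [(0,2) (0,3) (0,4) (1,2) (1,3) (1,4)] -> total=6
Click 2 (3,4) count=5: revealed 1 new [(3,4)] -> total=7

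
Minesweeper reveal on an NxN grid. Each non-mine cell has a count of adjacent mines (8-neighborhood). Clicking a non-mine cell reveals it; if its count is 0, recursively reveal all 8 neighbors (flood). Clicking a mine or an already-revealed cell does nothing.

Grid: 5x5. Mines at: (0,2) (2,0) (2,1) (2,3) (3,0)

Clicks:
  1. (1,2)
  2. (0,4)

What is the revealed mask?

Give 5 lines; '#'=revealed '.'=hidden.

Click 1 (1,2) count=3: revealed 1 new [(1,2)] -> total=1
Click 2 (0,4) count=0: revealed 4 new [(0,3) (0,4) (1,3) (1,4)] -> total=5

Answer: ...##
..###
.....
.....
.....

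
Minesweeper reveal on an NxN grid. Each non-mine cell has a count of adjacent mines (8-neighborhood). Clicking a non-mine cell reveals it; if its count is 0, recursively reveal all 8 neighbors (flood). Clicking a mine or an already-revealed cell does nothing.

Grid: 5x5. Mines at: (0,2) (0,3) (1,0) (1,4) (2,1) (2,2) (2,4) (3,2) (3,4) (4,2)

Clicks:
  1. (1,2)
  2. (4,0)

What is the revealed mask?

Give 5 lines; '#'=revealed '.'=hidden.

Answer: .....
..#..
.....
##...
##...

Derivation:
Click 1 (1,2) count=4: revealed 1 new [(1,2)] -> total=1
Click 2 (4,0) count=0: revealed 4 new [(3,0) (3,1) (4,0) (4,1)] -> total=5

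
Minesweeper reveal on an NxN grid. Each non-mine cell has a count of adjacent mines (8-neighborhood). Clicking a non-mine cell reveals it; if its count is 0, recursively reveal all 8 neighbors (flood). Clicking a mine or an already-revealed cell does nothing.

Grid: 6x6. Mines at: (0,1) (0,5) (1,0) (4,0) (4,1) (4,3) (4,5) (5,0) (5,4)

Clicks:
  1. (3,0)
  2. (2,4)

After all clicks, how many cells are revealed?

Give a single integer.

Click 1 (3,0) count=2: revealed 1 new [(3,0)] -> total=1
Click 2 (2,4) count=0: revealed 18 new [(0,2) (0,3) (0,4) (1,1) (1,2) (1,3) (1,4) (1,5) (2,1) (2,2) (2,3) (2,4) (2,5) (3,1) (3,2) (3,3) (3,4) (3,5)] -> total=19

Answer: 19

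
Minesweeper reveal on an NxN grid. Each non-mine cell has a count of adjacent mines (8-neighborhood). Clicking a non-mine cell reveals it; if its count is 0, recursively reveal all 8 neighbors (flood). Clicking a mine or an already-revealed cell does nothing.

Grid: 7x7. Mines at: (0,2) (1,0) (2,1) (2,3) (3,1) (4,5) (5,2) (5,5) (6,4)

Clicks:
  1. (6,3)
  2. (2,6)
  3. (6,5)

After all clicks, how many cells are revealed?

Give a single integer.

Click 1 (6,3) count=2: revealed 1 new [(6,3)] -> total=1
Click 2 (2,6) count=0: revealed 14 new [(0,3) (0,4) (0,5) (0,6) (1,3) (1,4) (1,5) (1,6) (2,4) (2,5) (2,6) (3,4) (3,5) (3,6)] -> total=15
Click 3 (6,5) count=2: revealed 1 new [(6,5)] -> total=16

Answer: 16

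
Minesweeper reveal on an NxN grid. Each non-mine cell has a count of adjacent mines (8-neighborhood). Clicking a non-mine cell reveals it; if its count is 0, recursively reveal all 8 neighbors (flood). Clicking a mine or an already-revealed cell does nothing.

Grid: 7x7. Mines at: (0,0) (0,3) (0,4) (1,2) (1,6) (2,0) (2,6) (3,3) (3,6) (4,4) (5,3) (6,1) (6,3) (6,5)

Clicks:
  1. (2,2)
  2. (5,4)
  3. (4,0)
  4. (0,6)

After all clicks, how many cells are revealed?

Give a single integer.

Click 1 (2,2) count=2: revealed 1 new [(2,2)] -> total=1
Click 2 (5,4) count=4: revealed 1 new [(5,4)] -> total=2
Click 3 (4,0) count=0: revealed 9 new [(3,0) (3,1) (3,2) (4,0) (4,1) (4,2) (5,0) (5,1) (5,2)] -> total=11
Click 4 (0,6) count=1: revealed 1 new [(0,6)] -> total=12

Answer: 12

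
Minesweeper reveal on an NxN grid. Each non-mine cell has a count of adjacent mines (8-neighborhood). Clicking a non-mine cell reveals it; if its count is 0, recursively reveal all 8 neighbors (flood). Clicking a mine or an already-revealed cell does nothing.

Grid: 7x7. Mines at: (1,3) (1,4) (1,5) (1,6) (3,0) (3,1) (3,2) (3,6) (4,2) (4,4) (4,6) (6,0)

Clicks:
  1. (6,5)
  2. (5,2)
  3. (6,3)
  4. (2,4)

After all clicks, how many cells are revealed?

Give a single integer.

Answer: 13

Derivation:
Click 1 (6,5) count=0: revealed 12 new [(5,1) (5,2) (5,3) (5,4) (5,5) (5,6) (6,1) (6,2) (6,3) (6,4) (6,5) (6,6)] -> total=12
Click 2 (5,2) count=1: revealed 0 new [(none)] -> total=12
Click 3 (6,3) count=0: revealed 0 new [(none)] -> total=12
Click 4 (2,4) count=3: revealed 1 new [(2,4)] -> total=13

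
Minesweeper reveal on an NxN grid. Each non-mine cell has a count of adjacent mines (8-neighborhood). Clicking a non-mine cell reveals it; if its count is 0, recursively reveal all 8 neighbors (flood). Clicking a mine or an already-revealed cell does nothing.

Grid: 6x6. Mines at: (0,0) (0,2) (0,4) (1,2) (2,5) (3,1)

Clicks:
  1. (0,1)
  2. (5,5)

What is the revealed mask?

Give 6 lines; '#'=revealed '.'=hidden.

Click 1 (0,1) count=3: revealed 1 new [(0,1)] -> total=1
Click 2 (5,5) count=0: revealed 19 new [(2,2) (2,3) (2,4) (3,2) (3,3) (3,4) (3,5) (4,0) (4,1) (4,2) (4,3) (4,4) (4,5) (5,0) (5,1) (5,2) (5,3) (5,4) (5,5)] -> total=20

Answer: .#....
......
..###.
..####
######
######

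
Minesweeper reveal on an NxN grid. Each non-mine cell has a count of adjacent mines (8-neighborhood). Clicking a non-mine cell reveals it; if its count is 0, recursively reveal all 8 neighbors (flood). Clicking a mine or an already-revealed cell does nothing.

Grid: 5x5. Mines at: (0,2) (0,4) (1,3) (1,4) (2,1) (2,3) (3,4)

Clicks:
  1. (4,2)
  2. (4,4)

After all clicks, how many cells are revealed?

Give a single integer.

Click 1 (4,2) count=0: revealed 8 new [(3,0) (3,1) (3,2) (3,3) (4,0) (4,1) (4,2) (4,3)] -> total=8
Click 2 (4,4) count=1: revealed 1 new [(4,4)] -> total=9

Answer: 9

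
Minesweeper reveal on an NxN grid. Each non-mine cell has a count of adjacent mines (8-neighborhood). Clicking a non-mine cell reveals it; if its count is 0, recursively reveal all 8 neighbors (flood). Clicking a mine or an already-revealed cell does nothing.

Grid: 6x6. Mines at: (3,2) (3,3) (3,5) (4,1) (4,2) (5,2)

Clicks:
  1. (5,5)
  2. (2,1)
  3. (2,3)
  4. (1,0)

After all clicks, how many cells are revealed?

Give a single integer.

Answer: 26

Derivation:
Click 1 (5,5) count=0: revealed 6 new [(4,3) (4,4) (4,5) (5,3) (5,4) (5,5)] -> total=6
Click 2 (2,1) count=1: revealed 1 new [(2,1)] -> total=7
Click 3 (2,3) count=2: revealed 1 new [(2,3)] -> total=8
Click 4 (1,0) count=0: revealed 18 new [(0,0) (0,1) (0,2) (0,3) (0,4) (0,5) (1,0) (1,1) (1,2) (1,3) (1,4) (1,5) (2,0) (2,2) (2,4) (2,5) (3,0) (3,1)] -> total=26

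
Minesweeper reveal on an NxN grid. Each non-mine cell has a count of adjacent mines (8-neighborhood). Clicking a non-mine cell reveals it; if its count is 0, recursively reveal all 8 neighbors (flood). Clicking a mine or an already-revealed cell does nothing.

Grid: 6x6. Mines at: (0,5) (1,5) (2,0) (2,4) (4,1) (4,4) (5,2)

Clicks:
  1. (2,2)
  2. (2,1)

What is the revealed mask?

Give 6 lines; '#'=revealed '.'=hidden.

Click 1 (2,2) count=0: revealed 16 new [(0,0) (0,1) (0,2) (0,3) (0,4) (1,0) (1,1) (1,2) (1,3) (1,4) (2,1) (2,2) (2,3) (3,1) (3,2) (3,3)] -> total=16
Click 2 (2,1) count=1: revealed 0 new [(none)] -> total=16

Answer: #####.
#####.
.###..
.###..
......
......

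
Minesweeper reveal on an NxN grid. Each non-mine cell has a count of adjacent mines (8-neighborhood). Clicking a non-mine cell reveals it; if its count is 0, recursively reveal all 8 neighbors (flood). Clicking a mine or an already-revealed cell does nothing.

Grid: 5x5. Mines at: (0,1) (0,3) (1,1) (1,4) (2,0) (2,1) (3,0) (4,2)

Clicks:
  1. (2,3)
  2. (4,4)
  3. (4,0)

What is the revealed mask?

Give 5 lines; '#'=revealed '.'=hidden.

Answer: .....
.....
...##
...##
#..##

Derivation:
Click 1 (2,3) count=1: revealed 1 new [(2,3)] -> total=1
Click 2 (4,4) count=0: revealed 5 new [(2,4) (3,3) (3,4) (4,3) (4,4)] -> total=6
Click 3 (4,0) count=1: revealed 1 new [(4,0)] -> total=7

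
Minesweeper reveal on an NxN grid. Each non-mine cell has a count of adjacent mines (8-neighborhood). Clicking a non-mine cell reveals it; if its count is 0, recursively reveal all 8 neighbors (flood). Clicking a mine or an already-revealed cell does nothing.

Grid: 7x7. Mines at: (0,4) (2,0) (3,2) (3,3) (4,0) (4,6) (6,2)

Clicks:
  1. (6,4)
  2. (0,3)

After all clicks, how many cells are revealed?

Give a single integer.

Click 1 (6,4) count=0: revealed 11 new [(4,3) (4,4) (4,5) (5,3) (5,4) (5,5) (5,6) (6,3) (6,4) (6,5) (6,6)] -> total=11
Click 2 (0,3) count=1: revealed 1 new [(0,3)] -> total=12

Answer: 12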